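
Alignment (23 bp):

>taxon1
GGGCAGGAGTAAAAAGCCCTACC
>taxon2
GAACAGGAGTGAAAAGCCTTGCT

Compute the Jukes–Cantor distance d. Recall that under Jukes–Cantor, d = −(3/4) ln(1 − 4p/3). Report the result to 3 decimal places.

0.321

The sequences differ at 6 of 23 sites (2, 3, 11, 19, 21, 23), so p = 6/23 ≈ 0.26087.
d = −(3/4) ln(1 − 4p/3) = −0.75 ln(1 − 0.347827) = −0.75 ln(0.652173)
  = −0.75 × (-0.427445) = 0.320584 substitutions/site.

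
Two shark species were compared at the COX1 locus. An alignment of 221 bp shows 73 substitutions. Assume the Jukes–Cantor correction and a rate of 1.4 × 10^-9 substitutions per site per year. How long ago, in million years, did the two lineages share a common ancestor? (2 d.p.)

155.51

p = 73/221 ≈ 0.330317.
d = −(3/4) ln(1 − 4p/3) = −0.75 ln(1 − 0.440423) = −0.75 ln(0.559577)
  = −0.75 × (-0.580574) = 0.435431 substitutions/site.
Under a molecular clock d = 2μt, so t = d/(2μ) = 0.435431 / (2 × 1.4 × 10^-9) = 155.51 million years.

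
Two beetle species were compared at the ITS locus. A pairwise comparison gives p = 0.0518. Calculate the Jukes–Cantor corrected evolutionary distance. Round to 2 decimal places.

d = −(3/4) ln(1 − 4p/3) = −0.75 ln(1 − 0.069067) = −0.75 ln(0.930933)
  = −0.75 × (-0.071568) = 0.053676 substitutions/site.

0.05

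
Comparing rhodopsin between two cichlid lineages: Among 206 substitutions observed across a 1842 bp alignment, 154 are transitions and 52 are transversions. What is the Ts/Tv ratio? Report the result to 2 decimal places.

2.96

R = 154/52 = 2.961538… ≈ 2.96 (to 2 d.p.).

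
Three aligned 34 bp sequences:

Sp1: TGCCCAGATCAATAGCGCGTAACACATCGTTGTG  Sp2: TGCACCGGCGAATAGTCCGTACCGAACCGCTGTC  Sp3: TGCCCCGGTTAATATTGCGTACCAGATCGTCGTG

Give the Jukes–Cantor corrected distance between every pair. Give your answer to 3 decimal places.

d(Sp1,Sp2) = 0.535, d(Sp1,Sp3) = 0.282, d(Sp2,Sp3) = 0.423

Sp1–Sp2: 13/34 sites differ → p ≈ 0.382353, d = −0.75 ln(1 − 0.509804) = 0.534712 ≈ 0.535.
Sp1–Sp3: 8/34 sites differ → p ≈ 0.235294, d = −0.75 ln(1 − 0.313725) = 0.282358 ≈ 0.282.
Sp2–Sp3: 11/34 sites differ → p ≈ 0.323529, d = −0.75 ln(1 − 0.431372) = 0.423397 ≈ 0.423.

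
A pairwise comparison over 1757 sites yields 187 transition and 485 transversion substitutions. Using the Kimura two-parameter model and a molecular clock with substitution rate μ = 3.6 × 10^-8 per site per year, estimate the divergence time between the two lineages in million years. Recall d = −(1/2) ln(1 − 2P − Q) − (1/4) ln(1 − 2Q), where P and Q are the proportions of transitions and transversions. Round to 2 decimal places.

7.45

P = 187/1757 ≈ 0.106431 and Q = 485/1757 ≈ 0.276039.
Under the Kimura two-parameter model, d = −½ ln(1 − 2P − Q) − ¼ ln(1 − 2Q).
1 − 2P − Q = 0.511099, giving −½ ln(0.511099) = 0.335596.
1 − 2Q = 0.447922, giving −¼ ln(0.447922) = 0.200784.
d = 0.335596 + 0.200784 = 0.536380.
Under a molecular clock d = 2μt, so t = d/(2μ) = 0.536380 / (2 × 3.6 × 10^-8) = 7.45 million years.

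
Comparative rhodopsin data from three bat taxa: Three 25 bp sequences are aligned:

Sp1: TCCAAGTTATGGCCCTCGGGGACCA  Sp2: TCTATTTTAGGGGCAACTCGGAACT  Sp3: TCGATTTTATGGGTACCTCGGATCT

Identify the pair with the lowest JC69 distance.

Sp2 and Sp3

Sp1–Sp2: 11/25 differ, p = 0.440, d = 0.663.
Sp1–Sp3: 11/25 differ, p = 0.440, d = 0.663.
Sp2–Sp3: 5/25 differ, p = 0.200, d = 0.233.
The smallest distance is between Sp2 and Sp3.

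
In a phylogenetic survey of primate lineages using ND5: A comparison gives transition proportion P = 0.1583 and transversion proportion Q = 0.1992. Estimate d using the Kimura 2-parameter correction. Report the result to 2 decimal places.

0.49

Under the Kimura two-parameter model, d = −½ ln(1 − 2P − Q) − ¼ ln(1 − 2Q).
1 − 2P − Q = 0.4842, giving −½ ln(0.4842) = 0.362629.
1 − 2Q = 0.6016, giving −¼ ln(0.6016) = 0.127041.
d = 0.362629 + 0.127041 = 0.489670.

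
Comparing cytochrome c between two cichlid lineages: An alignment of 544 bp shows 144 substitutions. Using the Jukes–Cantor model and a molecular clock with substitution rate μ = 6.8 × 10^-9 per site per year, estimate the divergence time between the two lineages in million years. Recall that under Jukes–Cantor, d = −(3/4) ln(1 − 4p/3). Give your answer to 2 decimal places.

p = 144/544 ≈ 0.264706.
d = −(3/4) ln(1 − 4p/3) = −0.75 ln(1 − 0.352941) = −0.75 ln(0.647059)
  = −0.75 × (-0.435318) = 0.326489 substitutions/site.
Under a molecular clock d = 2μt, so t = d/(2μ) = 0.326489 / (2 × 6.8 × 10^-9) = 24.01 million years.

24.01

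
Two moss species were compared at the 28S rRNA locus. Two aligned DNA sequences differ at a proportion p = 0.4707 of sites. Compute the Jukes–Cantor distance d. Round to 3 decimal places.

d = −(3/4) ln(1 − 4p/3) = −0.75 ln(1 − 0.6276) = −0.75 ln(0.3724)
  = −0.75 × (-0.987787) = 0.740840 substitutions/site.

0.741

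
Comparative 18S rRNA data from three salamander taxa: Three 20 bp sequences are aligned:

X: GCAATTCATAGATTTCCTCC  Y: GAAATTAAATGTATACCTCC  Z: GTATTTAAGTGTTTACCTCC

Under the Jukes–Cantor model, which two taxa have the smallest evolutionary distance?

X–Y: 7/20 differ, p = 0.350, d = 0.471.
X–Z: 7/20 differ, p = 0.350, d = 0.471.
Y–Z: 4/20 differ, p = 0.200, d = 0.233.
The smallest distance is between Y and Z.

Y and Z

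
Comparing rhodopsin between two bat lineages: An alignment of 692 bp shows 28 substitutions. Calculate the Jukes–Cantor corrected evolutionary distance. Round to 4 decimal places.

p = 28/692 ≈ 0.040462.
d = −(3/4) ln(1 − 4p/3) = −0.75 ln(1 − 0.053949) = −0.75 ln(0.946051)
  = −0.75 × (-0.055459) = 0.041594 substitutions/site.

0.0416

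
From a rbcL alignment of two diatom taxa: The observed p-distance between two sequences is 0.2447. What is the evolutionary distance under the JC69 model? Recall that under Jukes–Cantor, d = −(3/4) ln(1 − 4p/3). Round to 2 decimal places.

d = −(3/4) ln(1 − 4p/3) = −0.75 ln(1 − 0.326267) = −0.75 ln(0.673733)
  = −0.75 × (-0.394921) = 0.296191 substitutions/site.

0.30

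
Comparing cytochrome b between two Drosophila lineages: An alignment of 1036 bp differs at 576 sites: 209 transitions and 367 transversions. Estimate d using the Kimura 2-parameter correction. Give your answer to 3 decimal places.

P = 209/1036 ≈ 0.201737 and Q = 367/1036 ≈ 0.354247.
Under the Kimura two-parameter model, d = −½ ln(1 − 2P − Q) − ¼ ln(1 − 2Q).
1 − 2P − Q = 0.242279, giving −½ ln(0.242279) = 0.708833.
1 − 2Q = 0.291506, giving −¼ ln(0.291506) = 0.308174.
d = 0.708833 + 0.308174 = 1.017007.

1.017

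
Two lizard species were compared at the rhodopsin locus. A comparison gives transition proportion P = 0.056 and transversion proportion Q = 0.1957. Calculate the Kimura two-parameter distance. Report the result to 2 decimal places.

Under the Kimura two-parameter model, d = −½ ln(1 − 2P − Q) − ¼ ln(1 − 2Q).
1 − 2P − Q = 0.6923, giving −½ ln(0.6923) = 0.183868.
1 − 2Q = 0.6086, giving −¼ ln(0.6086) = 0.124149.
d = 0.183868 + 0.124149 = 0.308017.

0.31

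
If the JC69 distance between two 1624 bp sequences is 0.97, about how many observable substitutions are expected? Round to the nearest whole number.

Invert JC69: p = (3/4)(1 − e^(−4d/3)) = 0.75 × (1 − e^(-1.293333)) = 0.75 × (1 − 0.274355) = 0.544234.
Expected differing sites = pL ≈ 0.544234 × 1624 = 883.836016 ≈ 884.

884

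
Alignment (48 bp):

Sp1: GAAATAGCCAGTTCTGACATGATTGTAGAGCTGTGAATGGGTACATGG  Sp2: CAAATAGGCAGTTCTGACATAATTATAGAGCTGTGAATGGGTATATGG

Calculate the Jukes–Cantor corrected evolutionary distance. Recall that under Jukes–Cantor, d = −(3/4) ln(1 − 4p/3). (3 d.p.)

0.112

The sequences differ at 5 of 48 sites (1, 8, 21, 25, 44), so p = 5/48 ≈ 0.104167.
d = −(3/4) ln(1 − 4p/3) = −0.75 ln(1 − 0.138889) = −0.75 ln(0.861111)
  = −0.75 × (-0.149532) = 0.112149 substitutions/site.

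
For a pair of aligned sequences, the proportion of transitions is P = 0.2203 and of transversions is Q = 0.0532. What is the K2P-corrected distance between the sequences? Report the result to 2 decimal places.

Under the Kimura two-parameter model, d = −½ ln(1 − 2P − Q) − ¼ ln(1 − 2Q).
1 − 2P − Q = 0.5062, giving −½ ln(0.5062) = 0.340412.
1 − 2Q = 0.8936, giving −¼ ln(0.8936) = 0.028124.
d = 0.340412 + 0.028124 = 0.368536.

0.37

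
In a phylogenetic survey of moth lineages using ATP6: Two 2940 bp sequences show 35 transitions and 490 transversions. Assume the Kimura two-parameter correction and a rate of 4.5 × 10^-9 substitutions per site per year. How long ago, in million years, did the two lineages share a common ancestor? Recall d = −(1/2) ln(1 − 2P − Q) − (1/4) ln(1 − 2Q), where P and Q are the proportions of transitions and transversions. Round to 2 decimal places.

P = 35/2940 ≈ 0.011905 and Q = 490/2940 ≈ 0.166667.
Under the Kimura two-parameter model, d = −½ ln(1 − 2P − Q) − ¼ ln(1 − 2Q).
1 − 2P − Q = 0.809523, giving −½ ln(0.809523) = 0.105655.
1 − 2Q = 0.666666, giving −¼ ln(0.666666) = 0.101367.
d = 0.105655 + 0.101367 = 0.207022.
Under a molecular clock d = 2μt, so t = d/(2μ) = 0.207022 / (2 × 4.5 × 10^-9) = 23.00 million years.

23.00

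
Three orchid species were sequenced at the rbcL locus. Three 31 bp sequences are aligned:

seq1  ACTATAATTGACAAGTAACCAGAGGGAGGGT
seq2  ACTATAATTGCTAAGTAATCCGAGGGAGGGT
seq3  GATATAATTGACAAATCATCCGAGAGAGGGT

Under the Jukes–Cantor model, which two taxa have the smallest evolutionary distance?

seq1 and seq2

seq1–seq2: 4/31 differ, p = 0.129, d = 0.142.
seq1–seq3: 7/31 differ, p = 0.226, d = 0.269.
seq2–seq3: 7/31 differ, p = 0.226, d = 0.269.
The smallest distance is between seq1 and seq2.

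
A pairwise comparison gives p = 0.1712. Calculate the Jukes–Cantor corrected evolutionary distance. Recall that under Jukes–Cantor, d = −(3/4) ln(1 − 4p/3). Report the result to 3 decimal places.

0.194

d = −(3/4) ln(1 − 4p/3) = −0.75 ln(1 − 0.228267) = −0.75 ln(0.771733)
  = −0.75 × (-0.259117) = 0.194338 substitutions/site.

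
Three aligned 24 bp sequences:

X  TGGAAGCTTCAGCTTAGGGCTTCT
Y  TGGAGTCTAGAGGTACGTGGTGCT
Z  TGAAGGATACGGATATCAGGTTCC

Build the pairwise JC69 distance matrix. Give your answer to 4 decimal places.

d(X,Y) = 0.6082, d(X,Z) = 0.8240, d(Y,Z) = 0.7083

X–Y: 10/24 sites differ → p ≈ 0.416667, d = −0.75 ln(1 − 0.555556) = 0.608198 ≈ 0.6082.
X–Z: 12/24 sites differ → p = 0.5, d = −0.75 ln(1 − 0.666667) = 0.823960 ≈ 0.8240.
Y–Z: 11/24 sites differ → p ≈ 0.458333, d = −0.75 ln(1 − 0.611111) = 0.708346 ≈ 0.7083.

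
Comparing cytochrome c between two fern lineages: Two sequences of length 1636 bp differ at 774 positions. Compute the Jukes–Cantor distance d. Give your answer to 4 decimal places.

p = 774/1636 ≈ 0.473105.
d = −(3/4) ln(1 − 4p/3) = −0.75 ln(1 − 0.630807) = −0.75 ln(0.369193)
  = −0.75 × (-0.996436) = 0.747327 substitutions/site.

0.7473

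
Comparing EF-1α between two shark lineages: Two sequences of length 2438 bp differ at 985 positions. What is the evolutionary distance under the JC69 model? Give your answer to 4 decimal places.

0.5803

p = 985/2438 ≈ 0.40402.
d = −(3/4) ln(1 − 4p/3) = −0.75 ln(1 − 0.538693) = −0.75 ln(0.461307)
  = −0.75 × (-0.773692) = 0.580269 substitutions/site.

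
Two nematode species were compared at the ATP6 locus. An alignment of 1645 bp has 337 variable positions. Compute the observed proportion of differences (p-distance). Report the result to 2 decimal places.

p = 337/1645 = 0.204863… ≈ 0.20 (to 2 d.p.).

0.20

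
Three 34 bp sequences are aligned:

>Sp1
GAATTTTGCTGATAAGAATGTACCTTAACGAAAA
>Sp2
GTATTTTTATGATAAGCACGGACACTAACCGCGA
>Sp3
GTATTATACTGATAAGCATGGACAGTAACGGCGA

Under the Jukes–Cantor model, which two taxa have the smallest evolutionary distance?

Sp1–Sp2: 12/34 differ, p = 0.353, d = 0.477.
Sp1–Sp3: 10/34 differ, p = 0.294, d = 0.373.
Sp2–Sp3: 6/34 differ, p = 0.176, d = 0.201.
The smallest distance is between Sp2 and Sp3.

Sp2 and Sp3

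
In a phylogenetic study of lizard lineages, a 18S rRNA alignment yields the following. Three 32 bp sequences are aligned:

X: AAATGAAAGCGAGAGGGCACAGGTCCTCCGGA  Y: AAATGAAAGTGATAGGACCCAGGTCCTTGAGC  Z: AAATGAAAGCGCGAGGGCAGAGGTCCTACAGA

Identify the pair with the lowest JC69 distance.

X–Y: 8/32 differ, p = 0.250, d = 0.304.
X–Z: 4/32 differ, p = 0.125, d = 0.137.
Y–Z: 9/32 differ, p = 0.281, d = 0.353.
The smallest distance is between X and Z.

X and Z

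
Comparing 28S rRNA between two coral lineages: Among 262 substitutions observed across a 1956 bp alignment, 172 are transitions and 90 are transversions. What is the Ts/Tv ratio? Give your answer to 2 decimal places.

1.91

R = 172/90 = 1.911111… ≈ 1.91 (to 2 d.p.).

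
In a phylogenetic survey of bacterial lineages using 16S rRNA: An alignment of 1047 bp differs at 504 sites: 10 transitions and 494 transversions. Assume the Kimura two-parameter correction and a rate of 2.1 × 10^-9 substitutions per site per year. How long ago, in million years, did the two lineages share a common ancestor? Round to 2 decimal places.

251.58

P = 10/1047 ≈ 0.009551 and Q = 494/1047 ≈ 0.471824.
Under the Kimura two-parameter model, d = −½ ln(1 − 2P − Q) − ¼ ln(1 − 2Q).
1 − 2P − Q = 0.509074, giving −½ ln(0.509074) = 0.337581.
1 − 2Q = 0.056352, giving −¼ ln(0.056352) = 0.719034.
d = 0.337581 + 0.719034 = 1.056615.
Under a molecular clock d = 2μt, so t = d/(2μ) = 1.056615 / (2 × 2.1 × 10^-9) = 251.58 million years.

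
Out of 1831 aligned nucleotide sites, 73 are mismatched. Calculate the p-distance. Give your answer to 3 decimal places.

0.040

p = 73/1831 = 0.039868… ≈ 0.040 (to 3 d.p.).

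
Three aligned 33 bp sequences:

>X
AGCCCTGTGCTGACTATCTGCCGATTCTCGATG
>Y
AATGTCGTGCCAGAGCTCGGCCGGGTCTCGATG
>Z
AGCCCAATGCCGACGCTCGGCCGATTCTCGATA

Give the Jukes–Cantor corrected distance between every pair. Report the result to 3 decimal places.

X–Y: 14/33 sites differ → p ≈ 0.424242, d = −0.75 ln(1 − 0.565656) = 0.625439 ≈ 0.625.
X–Z: 7/33 sites differ → p ≈ 0.212121, d = −0.75 ln(1 − 0.282828) = 0.249330 ≈ 0.249.
Y–Z: 12/33 sites differ → p ≈ 0.363636, d = −0.75 ln(1 − 0.484848) = 0.497470 ≈ 0.497.

d(X,Y) = 0.625, d(X,Z) = 0.249, d(Y,Z) = 0.497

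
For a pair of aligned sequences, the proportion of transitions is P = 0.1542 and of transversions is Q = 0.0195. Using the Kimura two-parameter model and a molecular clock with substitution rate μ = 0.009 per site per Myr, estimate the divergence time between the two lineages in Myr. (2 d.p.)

11.59

Under the Kimura two-parameter model, d = −½ ln(1 − 2P − Q) − ¼ ln(1 − 2Q).
1 − 2P − Q = 0.6721, giving −½ ln(0.6721) = 0.198674.
1 − 2Q = 0.961, giving −¼ ln(0.961) = 0.009945.
d = 0.198674 + 0.009945 = 0.208619.
Under a molecular clock d = 2μt, so t = d/(2μ) = 0.208619 / (2 × 0.009) = 11.59 Myr.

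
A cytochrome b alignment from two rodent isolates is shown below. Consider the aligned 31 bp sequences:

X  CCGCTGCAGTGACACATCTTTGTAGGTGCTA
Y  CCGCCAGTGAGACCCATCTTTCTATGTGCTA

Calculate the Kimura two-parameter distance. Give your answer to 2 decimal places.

0.32

Of 31 sites, 2 differences are transitions and 6 are transversions, so P = 2/31 ≈ 0.064516 and Q = 6/31 ≈ 0.193548.
Under the Kimura two-parameter model, d = −½ ln(1 − 2P − Q) − ¼ ln(1 − 2Q).
1 − 2P − Q = 0.67742, giving −½ ln(0.67742) = 0.194732.
1 − 2Q = 0.612904, giving −¼ ln(0.612904) = 0.122387.
d = 0.194732 + 0.122387 = 0.317119.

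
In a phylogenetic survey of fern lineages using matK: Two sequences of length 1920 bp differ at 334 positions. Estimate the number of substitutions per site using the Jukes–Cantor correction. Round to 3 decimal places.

p = 334/1920 ≈ 0.173958.
d = −(3/4) ln(1 − 4p/3) = −0.75 ln(1 − 0.231944) = −0.75 ln(0.768056)
  = −0.75 × (-0.263893) = 0.197920 substitutions/site.

0.198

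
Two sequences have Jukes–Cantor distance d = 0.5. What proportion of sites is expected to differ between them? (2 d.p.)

p = (3/4)(1 − e^(−4d/3)) = 0.75 × (1 − e^(-0.666667)) = 0.75 × (1 − 0.513417) = 0.364937.

0.36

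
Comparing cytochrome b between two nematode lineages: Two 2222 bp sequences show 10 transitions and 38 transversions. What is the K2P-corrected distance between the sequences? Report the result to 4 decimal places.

0.0219

P = 10/2222 ≈ 0.0045 and Q = 38/2222 ≈ 0.017102.
Under the Kimura two-parameter model, d = −½ ln(1 − 2P − Q) − ¼ ln(1 − 2Q).
1 − 2P − Q = 0.973898, giving −½ ln(0.973898) = 0.013224.
1 − 2Q = 0.965796, giving −¼ ln(0.965796) = 0.008701.
d = 0.013224 + 0.008701 = 0.021925.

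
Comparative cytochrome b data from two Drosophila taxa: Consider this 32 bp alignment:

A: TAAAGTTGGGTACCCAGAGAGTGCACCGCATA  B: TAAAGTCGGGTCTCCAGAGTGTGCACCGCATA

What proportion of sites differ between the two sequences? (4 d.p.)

0.1250

The sequences differ at 4 of 32 positions (sites 7, 12, 13, 20).
p = 4/32 = 0.1250.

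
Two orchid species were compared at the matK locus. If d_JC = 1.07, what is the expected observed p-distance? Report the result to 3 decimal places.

0.570

p = (3/4)(1 − e^(−4d/3)) = 0.75 × (1 − e^(-1.426667)) = 0.75 × (1 − 0.240108) = 0.569919.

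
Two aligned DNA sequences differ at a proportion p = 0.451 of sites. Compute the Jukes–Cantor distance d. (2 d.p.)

0.69

d = −(3/4) ln(1 − 4p/3) = −0.75 ln(1 − 0.601333) = −0.75 ln(0.398667)
  = −0.75 × (-0.919629) = 0.689722 substitutions/site.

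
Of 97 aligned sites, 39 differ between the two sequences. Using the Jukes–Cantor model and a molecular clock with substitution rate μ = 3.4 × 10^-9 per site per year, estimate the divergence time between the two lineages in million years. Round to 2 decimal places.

p = 39/97 ≈ 0.402062.
d = −(3/4) ln(1 − 4p/3) = −0.75 ln(1 − 0.536083) = −0.75 ln(0.463917)
  = −0.75 × (-0.768050) = 0.576038 substitutions/site.
Under a molecular clock d = 2μt, so t = d/(2μ) = 0.576038 / (2 × 3.4 × 10^-9) = 84.71 million years.

84.71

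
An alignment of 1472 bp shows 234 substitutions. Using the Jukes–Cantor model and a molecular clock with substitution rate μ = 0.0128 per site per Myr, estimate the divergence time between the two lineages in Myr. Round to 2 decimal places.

6.98

p = 234/1472 ≈ 0.158967.
d = −(3/4) ln(1 − 4p/3) = −0.75 ln(1 − 0.211956) = −0.75 ln(0.788044)
  = −0.75 × (-0.238201) = 0.178651 substitutions/site.
Under a molecular clock d = 2μt, so t = d/(2μ) = 0.178651 / (2 × 0.0128) = 6.98 Myr.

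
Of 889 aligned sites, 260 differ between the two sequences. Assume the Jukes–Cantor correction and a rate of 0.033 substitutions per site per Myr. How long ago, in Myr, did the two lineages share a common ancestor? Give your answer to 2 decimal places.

p = 260/889 ≈ 0.292463.
d = −(3/4) ln(1 − 4p/3) = −0.75 ln(1 − 0.389951) = −0.75 ln(0.610049)
  = −0.75 × (-0.494216) = 0.370662 substitutions/site.
Under a molecular clock d = 2μt, so t = d/(2μ) = 0.370662 / (2 × 0.033) = 5.62 Myr.

5.62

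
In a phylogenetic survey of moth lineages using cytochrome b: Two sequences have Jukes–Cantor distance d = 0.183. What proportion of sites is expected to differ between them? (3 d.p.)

p = (3/4)(1 − e^(−4d/3)) = 0.75 × (1 − e^(-0.244)) = 0.75 × (1 − 0.783488) = 0.162384.

0.162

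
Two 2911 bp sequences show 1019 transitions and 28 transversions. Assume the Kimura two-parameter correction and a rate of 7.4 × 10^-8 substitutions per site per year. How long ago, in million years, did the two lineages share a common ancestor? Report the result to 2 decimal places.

P = 1019/2911 ≈ 0.350052 and Q = 28/2911 ≈ 0.009619.
Under the Kimura two-parameter model, d = −½ ln(1 − 2P − Q) − ¼ ln(1 − 2Q).
1 − 2P − Q = 0.290277, giving −½ ln(0.290277) = 0.618460.
1 − 2Q = 0.980762, giving −¼ ln(0.980762) = 0.004856.
d = 0.618460 + 0.004856 = 0.623316.
Under a molecular clock d = 2μt, so t = d/(2μ) = 0.623316 / (2 × 7.4 × 10^-8) = 4.21 million years.

4.21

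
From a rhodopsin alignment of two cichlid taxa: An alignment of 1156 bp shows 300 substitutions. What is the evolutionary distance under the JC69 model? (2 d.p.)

p = 300/1156 ≈ 0.259516.
d = −(3/4) ln(1 − 4p/3) = −0.75 ln(1 − 0.346021) = −0.75 ln(0.653979)
  = −0.75 × (-0.424680) = 0.318510 substitutions/site.

0.32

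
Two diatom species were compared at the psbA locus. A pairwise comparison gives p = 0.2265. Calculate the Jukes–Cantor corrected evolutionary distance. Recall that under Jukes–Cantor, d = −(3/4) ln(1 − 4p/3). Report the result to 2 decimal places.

0.27

d = −(3/4) ln(1 − 4p/3) = −0.75 ln(1 − 0.302) = −0.75 ln(0.698)
  = −0.75 × (-0.359536) = 0.269652 substitutions/site.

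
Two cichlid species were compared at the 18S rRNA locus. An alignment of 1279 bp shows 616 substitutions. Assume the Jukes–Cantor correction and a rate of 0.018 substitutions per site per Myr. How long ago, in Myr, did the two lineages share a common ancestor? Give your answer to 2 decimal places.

21.41

p = 616/1279 ≈ 0.481626.
d = −(3/4) ln(1 − 4p/3) = −0.75 ln(1 − 0.642168) = −0.75 ln(0.357832)
  = −0.75 × (-1.027692) = 0.770769 substitutions/site.
Under a molecular clock d = 2μt, so t = d/(2μ) = 0.770769 / (2 × 0.018) = 21.41 Myr.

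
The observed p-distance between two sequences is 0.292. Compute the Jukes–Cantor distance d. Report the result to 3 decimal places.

0.370

d = −(3/4) ln(1 − 4p/3) = −0.75 ln(1 − 0.389333) = −0.75 ln(0.610667)
  = −0.75 × (-0.493203) = 0.369902 substitutions/site.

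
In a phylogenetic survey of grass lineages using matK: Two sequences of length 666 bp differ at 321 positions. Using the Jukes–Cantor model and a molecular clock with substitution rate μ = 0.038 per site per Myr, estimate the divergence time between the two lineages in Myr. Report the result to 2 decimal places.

10.15

p = 321/666 ≈ 0.481982.
d = −(3/4) ln(1 − 4p/3) = −0.75 ln(1 − 0.642643) = −0.75 ln(0.357357)
  = −0.75 × (-1.029020) = 0.771765 substitutions/site.
Under a molecular clock d = 2μt, so t = d/(2μ) = 0.771765 / (2 × 0.038) = 10.15 Myr.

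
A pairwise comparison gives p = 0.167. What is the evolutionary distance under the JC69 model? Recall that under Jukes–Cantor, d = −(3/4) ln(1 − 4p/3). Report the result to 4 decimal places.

0.1889

d = −(3/4) ln(1 − 4p/3) = −0.75 ln(1 − 0.222667) = −0.75 ln(0.777333)
  = −0.75 × (-0.251886) = 0.188915 substitutions/site.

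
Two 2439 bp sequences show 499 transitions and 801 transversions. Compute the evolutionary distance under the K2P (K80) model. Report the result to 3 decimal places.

0.936

P = 499/2439 ≈ 0.204592 and Q = 801/2439 ≈ 0.328413.
Under the Kimura two-parameter model, d = −½ ln(1 − 2P − Q) − ¼ ln(1 − 2Q).
1 − 2P − Q = 0.262403, giving −½ ln(0.262403) = 0.668937.
1 − 2Q = 0.343174, giving −¼ ln(0.343174) = 0.267379.
d = 0.668937 + 0.267379 = 0.936316.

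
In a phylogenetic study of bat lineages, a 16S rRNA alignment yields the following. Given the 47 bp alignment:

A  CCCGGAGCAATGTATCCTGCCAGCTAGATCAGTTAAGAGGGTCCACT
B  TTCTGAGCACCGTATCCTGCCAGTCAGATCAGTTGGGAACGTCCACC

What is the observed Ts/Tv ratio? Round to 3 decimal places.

3.000

Transitions are A↔G and C↔T; transversions are all other mismatches.
Transitions: 9. Transversions: 3.
R = 9/3 = 3.000.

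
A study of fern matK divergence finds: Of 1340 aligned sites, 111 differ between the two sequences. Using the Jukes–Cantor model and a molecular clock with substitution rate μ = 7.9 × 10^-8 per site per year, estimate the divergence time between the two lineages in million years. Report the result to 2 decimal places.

0.56

p = 111/1340 ≈ 0.082836.
d = −(3/4) ln(1 − 4p/3) = −0.75 ln(1 − 0.110448) = −0.75 ln(0.889552)
  = −0.75 × (-0.117037) = 0.087778 substitutions/site.
Under a molecular clock d = 2μt, so t = d/(2μ) = 0.087778 / (2 × 7.9 × 10^-8) = 0.56 million years.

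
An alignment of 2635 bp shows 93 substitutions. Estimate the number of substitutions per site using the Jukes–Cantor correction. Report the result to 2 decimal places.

0.04

p = 93/2635 ≈ 0.035294.
d = −(3/4) ln(1 − 4p/3) = −0.75 ln(1 − 0.047059) = −0.75 ln(0.952941)
  = −0.75 × (-0.048202) = 0.036152 substitutions/site.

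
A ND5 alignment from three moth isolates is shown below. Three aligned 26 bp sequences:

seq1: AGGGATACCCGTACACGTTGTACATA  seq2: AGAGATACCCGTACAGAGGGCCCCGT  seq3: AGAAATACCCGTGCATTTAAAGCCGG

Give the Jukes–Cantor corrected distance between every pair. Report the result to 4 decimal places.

d(seq1,seq2) = 0.5393, d(seq1,seq3) = 0.7166, d(seq2,seq3) = 0.5393

seq1–seq2: 10/26 sites differ → p ≈ 0.384615, d = −0.75 ln(1 − 0.51282) = 0.539341 ≈ 0.5393.
seq1–seq3: 12/26 sites differ → p ≈ 0.461538, d = −0.75 ln(1 − 0.615384) = 0.716632 ≈ 0.7166.
seq2–seq3: 10/26 sites differ → p ≈ 0.384615, d = −0.75 ln(1 − 0.51282) = 0.539341 ≈ 0.5393.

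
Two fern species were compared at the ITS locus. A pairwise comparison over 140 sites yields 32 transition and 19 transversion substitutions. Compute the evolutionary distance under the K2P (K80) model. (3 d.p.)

P = 32/140 ≈ 0.228571 and Q = 19/140 ≈ 0.135714.
Under the Kimura two-parameter model, d = −½ ln(1 − 2P − Q) − ¼ ln(1 − 2Q).
1 − 2P − Q = 0.407144, giving −½ ln(0.407144) = 0.449294.
1 − 2Q = 0.728572, giving −¼ ln(0.728572) = 0.079167.
d = 0.449294 + 0.079167 = 0.528461.

0.528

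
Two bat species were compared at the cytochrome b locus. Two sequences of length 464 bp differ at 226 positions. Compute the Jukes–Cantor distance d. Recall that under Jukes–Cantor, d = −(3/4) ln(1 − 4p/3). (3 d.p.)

0.786

p = 226/464 ≈ 0.487069.
d = −(3/4) ln(1 − 4p/3) = −0.75 ln(1 − 0.649425) = −0.75 ln(0.350575)
  = −0.75 × (-1.048181) = 0.786136 substitutions/site.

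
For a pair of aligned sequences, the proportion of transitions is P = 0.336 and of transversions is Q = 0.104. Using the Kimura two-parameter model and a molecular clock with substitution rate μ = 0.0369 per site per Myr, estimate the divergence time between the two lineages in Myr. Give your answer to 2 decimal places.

10.93

Under the Kimura two-parameter model, d = −½ ln(1 − 2P − Q) − ¼ ln(1 − 2Q).
1 − 2P − Q = 0.224, giving −½ ln(0.224) = 0.748055.
1 − 2Q = 0.792, giving −¼ ln(0.792) = 0.058298.
d = 0.748055 + 0.058298 = 0.806353.
Under a molecular clock d = 2μt, so t = d/(2μ) = 0.806353 / (2 × 0.0369) = 10.93 Myr.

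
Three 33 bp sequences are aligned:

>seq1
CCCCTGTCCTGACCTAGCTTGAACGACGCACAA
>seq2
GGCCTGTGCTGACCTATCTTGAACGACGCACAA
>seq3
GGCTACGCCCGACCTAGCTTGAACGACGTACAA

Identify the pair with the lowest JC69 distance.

seq1 and seq2

seq1–seq2: 4/33 differ, p = 0.121, d = 0.132.
seq1–seq3: 8/33 differ, p = 0.242, d = 0.293.
seq2–seq3: 8/33 differ, p = 0.242, d = 0.293.
The smallest distance is between seq1 and seq2.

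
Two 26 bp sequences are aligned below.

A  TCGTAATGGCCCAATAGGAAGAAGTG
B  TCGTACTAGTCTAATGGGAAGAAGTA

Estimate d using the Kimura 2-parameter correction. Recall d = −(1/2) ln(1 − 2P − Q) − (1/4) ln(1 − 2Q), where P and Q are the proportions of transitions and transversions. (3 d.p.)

0.295

Of 26 sites, 5 differences are transitions and 1 are transversions, so P = 5/26 ≈ 0.192308 and Q = 1/26 ≈ 0.038462.
Under the Kimura two-parameter model, d = −½ ln(1 − 2P − Q) − ¼ ln(1 − 2Q).
1 − 2P − Q = 0.576922, giving −½ ln(0.576922) = 0.275024.
1 − 2Q = 0.923076, giving −¼ ln(0.923076) = 0.020011.
d = 0.275024 + 0.020011 = 0.295035.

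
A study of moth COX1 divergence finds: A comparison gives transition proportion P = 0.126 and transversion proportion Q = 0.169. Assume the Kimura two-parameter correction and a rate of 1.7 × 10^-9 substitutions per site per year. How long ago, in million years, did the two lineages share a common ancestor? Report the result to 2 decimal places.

110.69

Under the Kimura two-parameter model, d = −½ ln(1 − 2P − Q) − ¼ ln(1 − 2Q).
1 − 2P − Q = 0.579, giving −½ ln(0.579) = 0.273226.
1 − 2Q = 0.662, giving −¼ ln(0.662) = 0.103122.
d = 0.273226 + 0.103122 = 0.376348.
Under a molecular clock d = 2μt, so t = d/(2μ) = 0.376348 / (2 × 1.7 × 10^-9) = 110.69 million years.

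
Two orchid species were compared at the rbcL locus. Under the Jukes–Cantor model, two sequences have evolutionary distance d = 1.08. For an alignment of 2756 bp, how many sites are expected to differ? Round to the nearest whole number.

Invert JC69: p = (3/4)(1 − e^(−4d/3)) = 0.75 × (1 − e^(-1.44)) = 0.75 × (1 − 0.236928) = 0.572304.
Expected differing sites = pL ≈ 0.572304 × 2756 = 1577.269824 ≈ 1577.

1577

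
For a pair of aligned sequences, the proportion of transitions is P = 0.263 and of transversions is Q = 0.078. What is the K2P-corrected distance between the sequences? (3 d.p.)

Under the Kimura two-parameter model, d = −½ ln(1 − 2P − Q) − ¼ ln(1 − 2Q).
1 − 2P − Q = 0.396, giving −½ ln(0.396) = 0.463171.
1 − 2Q = 0.844, giving −¼ ln(0.844) = 0.042401.
d = 0.463171 + 0.042401 = 0.505572.

0.506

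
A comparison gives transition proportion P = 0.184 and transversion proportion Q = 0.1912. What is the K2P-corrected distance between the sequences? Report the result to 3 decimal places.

Under the Kimura two-parameter model, d = −½ ln(1 − 2P − Q) − ¼ ln(1 − 2Q).
1 − 2P − Q = 0.4408, giving −½ ln(0.4408) = 0.409582.
1 − 2Q = 0.6176, giving −¼ ln(0.6176) = 0.120479.
d = 0.409582 + 0.120479 = 0.530061.

0.530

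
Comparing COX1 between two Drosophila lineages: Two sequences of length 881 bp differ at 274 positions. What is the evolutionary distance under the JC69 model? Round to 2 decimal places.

p = 274/881 ≈ 0.31101.
d = −(3/4) ln(1 − 4p/3) = −0.75 ln(1 − 0.41468) = −0.75 ln(0.58532)
  = −0.75 × (-0.535597) = 0.401698 substitutions/site.

0.40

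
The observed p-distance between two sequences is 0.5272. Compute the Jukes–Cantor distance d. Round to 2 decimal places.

d = −(3/4) ln(1 − 4p/3) = −0.75 ln(1 − 0.702933) = −0.75 ln(0.297067)
  = −0.75 × (-1.213798) = 0.910349 substitutions/site.

0.91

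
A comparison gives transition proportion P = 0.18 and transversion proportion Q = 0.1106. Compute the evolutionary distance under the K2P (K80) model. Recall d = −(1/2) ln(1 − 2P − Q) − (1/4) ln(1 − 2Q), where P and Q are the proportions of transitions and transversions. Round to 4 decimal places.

0.3805

Under the Kimura two-parameter model, d = −½ ln(1 − 2P − Q) − ¼ ln(1 − 2Q).
1 − 2P − Q = 0.5294, giving −½ ln(0.5294) = 0.318005.
1 − 2Q = 0.7788, giving −¼ ln(0.7788) = 0.062500.
d = 0.318005 + 0.062500 = 0.380505.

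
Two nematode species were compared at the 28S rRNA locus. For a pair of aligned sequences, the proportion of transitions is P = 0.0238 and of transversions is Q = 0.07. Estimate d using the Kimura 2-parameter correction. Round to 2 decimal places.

Under the Kimura two-parameter model, d = −½ ln(1 − 2P − Q) − ¼ ln(1 − 2Q).
1 − 2P − Q = 0.8824, giving −½ ln(0.8824) = 0.062555.
1 − 2Q = 0.86, giving −¼ ln(0.86) = 0.037706.
d = 0.062555 + 0.037706 = 0.100261.

0.10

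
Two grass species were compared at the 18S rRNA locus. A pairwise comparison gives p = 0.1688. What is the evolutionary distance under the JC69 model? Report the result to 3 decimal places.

d = −(3/4) ln(1 − 4p/3) = −0.75 ln(1 − 0.225067) = −0.75 ln(0.774933)
  = −0.75 × (-0.254979) = 0.191234 substitutions/site.

0.191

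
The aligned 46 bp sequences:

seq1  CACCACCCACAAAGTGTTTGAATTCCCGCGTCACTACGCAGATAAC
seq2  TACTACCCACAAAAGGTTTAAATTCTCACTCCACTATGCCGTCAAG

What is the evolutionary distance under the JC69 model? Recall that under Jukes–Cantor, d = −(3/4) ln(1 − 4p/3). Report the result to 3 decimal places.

The sequences differ at 14 of 46 sites, so p = 14/46 ≈ 0.304348.
d = −(3/4) ln(1 − 4p/3) = −0.75 ln(1 − 0.405797) = −0.75 ln(0.594203)
  = −0.75 × (-0.520534) = 0.390401 substitutions/site.

0.390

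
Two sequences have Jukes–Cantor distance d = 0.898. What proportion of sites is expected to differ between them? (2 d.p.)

0.52

p = (3/4)(1 − e^(−4d/3)) = 0.75 × (1 − e^(-1.197333)) = 0.75 × (1 − 0.301999) = 0.523501.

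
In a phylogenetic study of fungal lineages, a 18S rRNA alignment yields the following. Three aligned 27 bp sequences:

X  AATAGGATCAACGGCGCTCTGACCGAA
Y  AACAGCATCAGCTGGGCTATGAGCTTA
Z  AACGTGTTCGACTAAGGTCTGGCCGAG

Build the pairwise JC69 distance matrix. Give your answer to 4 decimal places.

X–Y: 9/27 sites differ → p ≈ 0.333333, d = −0.75 ln(1 − 0.444444) = 0.440839 ≈ 0.4408.
X–Z: 11/27 sites differ → p ≈ 0.407407, d = −0.75 ln(1 − 0.543209) = 0.587647 ≈ 0.5876.
Y–Z: 15/27 sites differ → p ≈ 0.555556, d = −0.75 ln(1 − 0.740741) = 1.012446 ≈ 1.0124.

d(X,Y) = 0.4408, d(X,Z) = 0.5876, d(Y,Z) = 1.0124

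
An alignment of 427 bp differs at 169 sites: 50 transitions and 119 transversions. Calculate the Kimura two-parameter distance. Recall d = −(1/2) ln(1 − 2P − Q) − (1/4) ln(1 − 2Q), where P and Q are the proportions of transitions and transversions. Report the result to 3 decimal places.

0.563

P = 50/427 ≈ 0.117096 and Q = 119/427 ≈ 0.278689.
Under the Kimura two-parameter model, d = −½ ln(1 − 2P − Q) − ¼ ln(1 − 2Q).
1 − 2P − Q = 0.487119, giving −½ ln(0.487119) = 0.359623.
1 − 2Q = 0.442622, giving −¼ ln(0.442622) = 0.203760.
d = 0.359623 + 0.203760 = 0.563383.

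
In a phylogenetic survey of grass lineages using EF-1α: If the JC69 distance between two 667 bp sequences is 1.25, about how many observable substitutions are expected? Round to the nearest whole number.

406

Invert JC69: p = (3/4)(1 − e^(−4d/3)) = 0.75 × (1 − e^(-1.666667)) = 0.75 × (1 − 0.188876) = 0.608343.
Expected differing sites = pL ≈ 0.608343 × 667 = 405.764781 ≈ 406.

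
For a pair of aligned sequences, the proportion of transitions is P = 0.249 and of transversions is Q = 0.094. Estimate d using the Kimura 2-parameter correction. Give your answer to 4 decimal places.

0.5003

Under the Kimura two-parameter model, d = −½ ln(1 − 2P − Q) − ¼ ln(1 − 2Q).
1 − 2P − Q = 0.408, giving −½ ln(0.408) = 0.448244.
1 − 2Q = 0.812, giving −¼ ln(0.812) = 0.052064.
d = 0.448244 + 0.052064 = 0.500308.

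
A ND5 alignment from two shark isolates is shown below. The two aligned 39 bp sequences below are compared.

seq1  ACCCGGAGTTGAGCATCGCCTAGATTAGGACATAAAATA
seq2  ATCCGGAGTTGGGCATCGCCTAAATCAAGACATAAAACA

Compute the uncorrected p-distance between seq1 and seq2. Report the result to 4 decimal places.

The sequences differ at 6 of 39 positions (sites 2, 12, 23, 26, 28, 38).
p = 6/39 = 0.153846… ≈ 0.1538 (to 4 d.p.).

0.1538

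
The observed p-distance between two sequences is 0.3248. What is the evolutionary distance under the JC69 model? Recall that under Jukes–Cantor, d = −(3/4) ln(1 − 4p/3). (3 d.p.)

d = −(3/4) ln(1 − 4p/3) = −0.75 ln(1 − 0.433067) = −0.75 ln(0.566933)
  = −0.75 × (-0.567514) = 0.425636 substitutions/site.

0.426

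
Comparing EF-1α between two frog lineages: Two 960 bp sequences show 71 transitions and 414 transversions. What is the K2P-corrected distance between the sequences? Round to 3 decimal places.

0.929

P = 71/960 ≈ 0.073958 and Q = 414/960 = 0.43125.
Under the Kimura two-parameter model, d = −½ ln(1 − 2P − Q) − ¼ ln(1 − 2Q).
1 − 2P − Q = 0.420834, giving −½ ln(0.420834) = 0.432758.
1 − 2Q = 0.1375, giving −¼ ln(0.1375) = 0.496033.
d = 0.432758 + 0.496033 = 0.928791.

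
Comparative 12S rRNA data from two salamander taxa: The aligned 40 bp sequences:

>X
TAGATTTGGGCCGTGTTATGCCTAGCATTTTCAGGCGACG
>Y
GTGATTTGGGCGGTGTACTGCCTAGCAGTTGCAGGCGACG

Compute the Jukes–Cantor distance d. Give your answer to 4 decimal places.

0.1993

The sequences differ at 7 of 40 sites (1, 2, 12, 17, 18, 28, 31), so p = 7/40 = 0.175.
d = −(3/4) ln(1 − 4p/3) = −0.75 ln(1 − 0.233333) = −0.75 ln(0.766667)
  = −0.75 × (-0.265703) = 0.199277 substitutions/site.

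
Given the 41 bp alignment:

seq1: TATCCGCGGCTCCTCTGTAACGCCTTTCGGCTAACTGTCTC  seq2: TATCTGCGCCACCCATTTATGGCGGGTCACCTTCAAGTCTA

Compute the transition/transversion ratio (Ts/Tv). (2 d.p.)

Transitions are A↔G and C↔T; transversions are all other mismatches.
Transitions: 3. Transversions: 15.
R = 3/15 = 0.20.

0.20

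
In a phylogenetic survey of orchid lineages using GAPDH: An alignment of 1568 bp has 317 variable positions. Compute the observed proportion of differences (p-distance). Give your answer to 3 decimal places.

p = 317/1568 = 0.202168… ≈ 0.202 (to 3 d.p.).

0.202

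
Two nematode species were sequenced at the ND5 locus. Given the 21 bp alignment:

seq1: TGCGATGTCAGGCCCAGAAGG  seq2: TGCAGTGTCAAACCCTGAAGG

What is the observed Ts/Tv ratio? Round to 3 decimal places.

4.000

Transitions are A↔G and C↔T; transversions are all other mismatches.
Transitions: 4. Transversions: 1.
R = 4/1 = 4.000.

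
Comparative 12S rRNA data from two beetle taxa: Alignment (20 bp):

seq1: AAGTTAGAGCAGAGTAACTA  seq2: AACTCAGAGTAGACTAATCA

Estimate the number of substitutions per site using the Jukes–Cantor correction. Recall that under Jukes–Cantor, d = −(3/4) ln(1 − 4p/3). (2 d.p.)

The sequences differ at 6 of 20 sites (3, 5, 10, 14, 18, 19), so p = 6/20 = 0.3.
d = −(3/4) ln(1 − 4p/3) = −0.75 ln(1 − 0.4) = −0.75 ln(0.6)
  = −0.75 × (-0.510826) = 0.383120 substitutions/site.

0.38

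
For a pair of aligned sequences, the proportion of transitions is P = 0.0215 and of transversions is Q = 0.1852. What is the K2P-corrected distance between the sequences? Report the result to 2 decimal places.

0.25

Under the Kimura two-parameter model, d = −½ ln(1 − 2P − Q) − ¼ ln(1 − 2Q).
1 − 2P − Q = 0.7718, giving −½ ln(0.7718) = 0.129515.
1 − 2Q = 0.6296, giving −¼ ln(0.6296) = 0.115668.
d = 0.129515 + 0.115668 = 0.245183.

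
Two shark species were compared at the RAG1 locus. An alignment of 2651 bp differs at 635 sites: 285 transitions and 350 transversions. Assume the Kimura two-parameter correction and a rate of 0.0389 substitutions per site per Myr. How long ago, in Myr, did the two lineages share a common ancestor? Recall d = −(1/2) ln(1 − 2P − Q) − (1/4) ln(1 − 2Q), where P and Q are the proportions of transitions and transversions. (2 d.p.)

3.72

P = 285/2651 ≈ 0.107507 and Q = 350/2651 ≈ 0.132026.
Under the Kimura two-parameter model, d = −½ ln(1 − 2P − Q) − ¼ ln(1 − 2Q).
1 − 2P − Q = 0.65296, giving −½ ln(0.65296) = 0.213120.
1 − 2Q = 0.735948, giving −¼ ln(0.735948) = 0.076649.
d = 0.213120 + 0.076649 = 0.289769.
Under a molecular clock d = 2μt, so t = d/(2μ) = 0.289769 / (2 × 0.0389) = 3.72 Myr.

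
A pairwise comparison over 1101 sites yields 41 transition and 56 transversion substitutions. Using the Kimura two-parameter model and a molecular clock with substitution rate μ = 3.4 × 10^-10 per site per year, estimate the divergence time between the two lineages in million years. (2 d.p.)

P = 41/1101 ≈ 0.037239 and Q = 56/1101 ≈ 0.050863.
Under the Kimura two-parameter model, d = −½ ln(1 − 2P − Q) − ¼ ln(1 − 2Q).
1 − 2P − Q = 0.874659, giving −½ ln(0.874659) = 0.066961.
1 − 2Q = 0.898274, giving −¼ ln(0.898274) = 0.026820.
d = 0.066961 + 0.026820 = 0.093781.
Under a molecular clock d = 2μt, so t = d/(2μ) = 0.093781 / (2 × 3.4 × 10^-10) = 137.91 million years.

137.91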